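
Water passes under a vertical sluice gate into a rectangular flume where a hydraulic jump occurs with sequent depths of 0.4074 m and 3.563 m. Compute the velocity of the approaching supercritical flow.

For a rectangular channel the momentum equation gives q² = ½·g·y₁·y₂·(y₁ + y₂) = ½×9.81×0.4074×3.563×3.970 = 28.27.
q = √28.27 = 5.317 m²/s.
V₁ = q/y₁ = 5.317/0.4074 = 13.05 m/s.

V₁ = 13.05 m/s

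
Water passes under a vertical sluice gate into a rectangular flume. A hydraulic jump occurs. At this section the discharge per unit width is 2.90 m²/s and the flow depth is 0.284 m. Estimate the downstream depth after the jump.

y₂ = 2.32 m

V₁ = q/y₁ = 2.90/0.284 = 10.2 m/s. Fr₁ = V₁/√(g·y₁) = 10.2/√(9.81×0.284) = 6.12.
By Bélanger, y₂/y₁ = ½[√(1 + 8Fr₁²) − 1] = ½[√300.4 − 1] = 8.17.
y₂ = 8.17 × 0.284 = 2.32 m.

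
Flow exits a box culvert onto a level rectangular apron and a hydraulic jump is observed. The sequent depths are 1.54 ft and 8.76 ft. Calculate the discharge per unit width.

For a rectangular channel the momentum equation gives q² = ½·g·y₁·y₂·(y₁ + y₂) = ½×32.2×1.54×8.76×10.3 = 2237.
q = √2237 = 47.3 ft²/s.

q = 47.3 ft²/s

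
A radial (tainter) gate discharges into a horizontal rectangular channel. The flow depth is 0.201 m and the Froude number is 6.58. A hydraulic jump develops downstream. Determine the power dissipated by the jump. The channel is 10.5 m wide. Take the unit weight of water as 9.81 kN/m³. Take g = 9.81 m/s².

P = 521 kW

Fr₁ = 6.58 (given).
By Bélanger, y₂/y₁ = ½[√(1 + 8Fr₁²) − 1] = ½[√347.4 − 1] = 8.82.
y₂ = 8.82 × 0.201 = 1.77 m.
V₁ = Fr₁·√(g·y₁) = 6.58×√(9.81×0.201) = 9.24 m/s; q = V₁·y₁ = 1.86 m²/s. V₂ = q/y₂ = 1.86/1.77 = 1.05 m/s. E₁ = y₁ + V₁²/2g = 4.55 m; E₂ = y₂ + V₂²/2g = 1.83 m. ΔE = E₁ − E₂ = 2.72 m.
Q = q·b = 1.86 × 10.5 = 19.5 m³/s. P = γ·Q·ΔE = 9.81 × 19.5 × 2.72 = 521 kW.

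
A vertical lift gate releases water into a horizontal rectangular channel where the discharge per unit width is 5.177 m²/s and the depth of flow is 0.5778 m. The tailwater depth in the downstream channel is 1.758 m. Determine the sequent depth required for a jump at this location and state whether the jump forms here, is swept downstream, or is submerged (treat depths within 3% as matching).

V₁ = q/y₁ = 5.177/0.5778 = 8.960 m/s. Fr₁ = V₁/√(g·y₁) = 8.960/√(9.81×0.5778) = 3.763.
From the momentum equation for a rectangular channel, y₂/y₁ = ½[√(1 + 8Fr₁²) − 1] = ½[√114.30 − 1] = 4.846.
y₂ = 4.846 × 0.5778 = 2.800 m.
Tailwater y_tw = 1.758 m: y_tw < y₂, so the jump is swept downstream.

y₂ = 2.800 m; the jump is swept downstream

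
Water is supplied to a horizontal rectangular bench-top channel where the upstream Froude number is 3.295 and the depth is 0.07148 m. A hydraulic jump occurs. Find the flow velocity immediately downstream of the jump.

Fr₁ = 3.295 (given).
From the momentum equation for a rectangular channel, y₂/y₁ = ½[√(1 + 8Fr₁²) − 1] = ½[√87.856 − 1] = 4.187.
y₂ = 4.187 × 0.07148 = 0.2993 m.
V₁ = Fr₁·√(g·y₁) = 3.295×√(9.81×0.07148) = 2.759 m/s; q = V₁·y₁ = 0.1972 m²/s.
V₂ = q/y₂ = 0.1972/0.2993 = 0.6591 m/s.

V₂ = 0.6591 m/s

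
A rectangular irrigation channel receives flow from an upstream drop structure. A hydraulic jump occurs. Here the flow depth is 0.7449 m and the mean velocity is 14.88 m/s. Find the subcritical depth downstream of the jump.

y₂ = 5.438 m

Fr₁ = V₁/√(g·y₁) = 14.88/√(9.81×0.7449) = 5.505.
Conjugate-depth relation: y₂/y₁ = ½[√(1 + 8Fr₁²) − 1] = ½[√243.40 − 1] = 7.301.
y₂ = 7.301 × 0.7449 = 5.438 m.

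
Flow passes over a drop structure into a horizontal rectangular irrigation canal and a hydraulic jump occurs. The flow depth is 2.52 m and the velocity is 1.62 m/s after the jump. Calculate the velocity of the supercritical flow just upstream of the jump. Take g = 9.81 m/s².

Fr₂ = V₂/√(g·y₂) = 1.62/√(9.81×2.52) = 0.326.
From the momentum equation (using Fr₂), y₁/y₂ = ½[√(1 + 8Fr₂²) − 1] = ½[√1.849 − 1] = 0.180.
y₁ = 0.180 × 2.52 = 0.453 m.
V₁ = q/y₁ = 4.08/0.453 = 9.00 m/s.

V₁ = 9.00 m/s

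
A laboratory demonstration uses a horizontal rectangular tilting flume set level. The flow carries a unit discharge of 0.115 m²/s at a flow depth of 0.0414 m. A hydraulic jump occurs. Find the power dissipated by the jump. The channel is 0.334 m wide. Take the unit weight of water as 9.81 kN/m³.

P = 0.0705 kW

V₁ = q/y₁ = 0.115/0.0414 = 2.78 m/s. Fr₁ = V₁/√(g·y₁) = 2.78/√(9.81×0.0414) = 4.36.
Conjugate-depth relation: y₂/y₁ = ½[√(1 + 8Fr₁²) − 1] = ½[√153.0 − 1] = 5.68.
y₂ = 5.68 × 0.0414 = 0.235 m.
V₂ = q/y₂ = 0.115/0.235 = 0.489 m/s. E₁ = y₁ + V₁²/2g = 0.435 m; E₂ = y₂ + V₂²/2g = 0.248 m. ΔE = E₁ − E₂ = 0.187 m.
Q = q·b = 0.115 × 0.334 = 0.0384 m³/s. P = γ·Q·ΔE = 9.81 × 0.0384 × 0.187 = 0.0705 kW.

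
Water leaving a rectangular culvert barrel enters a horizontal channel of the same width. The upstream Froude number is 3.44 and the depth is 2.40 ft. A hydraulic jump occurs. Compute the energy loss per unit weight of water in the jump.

ΔE = 5.33 ft

Fr₁ = 3.44 (given).
Bélanger equation: y₂/y₁ = ½[√(1 + 8Fr₁²) − 1] = ½[√95.67 − 1] = 4.39.
y₂ = 4.39 × 2.40 = 10.5 ft.
V₁ = Fr₁·√(g·y₁) = 3.44×√(32.2×2.40) = 30.2 ft/s; q = V₁·y₁ = 72.6 ft²/s. V₂ = q/y₂ = 72.6/10.5 = 6.89 ft/s. E₁ = y₁ + V₁²/2g = 16.6 ft; E₂ = y₂ + V₂²/2g = 11.3 ft. ΔE = E₁ − E₂ = 5.33 ft.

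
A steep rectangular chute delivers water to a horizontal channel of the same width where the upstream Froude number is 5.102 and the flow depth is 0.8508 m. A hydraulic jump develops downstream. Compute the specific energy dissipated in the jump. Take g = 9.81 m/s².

ΔE = 5.952 m

Fr₁ = 5.102 (given).
Conjugate-depth relation: y₂/y₁ = ½[√(1 + 8Fr₁²) − 1] = ½[√209.24 − 1] = 6.733.
y₂ = 6.733 × 0.8508 = 5.728 m.
Head loss: ΔE = (y₂ − y₁)³/(4y₁y₂) = (5.728 − 0.8508)³/(4×0.8508×5.728) = 116.0/19.49 = 5.952 m.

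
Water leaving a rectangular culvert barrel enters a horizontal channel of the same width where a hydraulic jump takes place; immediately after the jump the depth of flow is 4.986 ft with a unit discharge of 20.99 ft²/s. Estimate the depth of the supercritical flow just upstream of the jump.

V₂ = q/y₂ = 20.99/4.986 = 4.210 ft/s; Fr₂ = V₂/√(g·y₂) = 0.3322.
From the momentum equation (using Fr₂), y₁/y₂ = ½[√(1 + 8Fr₂²) − 1] = ½[√1.8831 − 1] = 0.1861.
y₁ = 0.1861 × 4.986 = 0.9280 ft.

y₁ = 0.9280 ft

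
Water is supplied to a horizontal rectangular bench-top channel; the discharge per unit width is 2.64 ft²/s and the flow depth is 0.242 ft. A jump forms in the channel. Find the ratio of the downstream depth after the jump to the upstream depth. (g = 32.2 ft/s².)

y₂/y₁ = 5.05

V₁ = q/y₁ = 2.64/0.242 = 10.9 ft/s. Fr₁ = V₁/√(g·y₁) = 10.9/√(32.2×0.242) = 3.91.
From the momentum equation for a rectangular channel, y₂/y₁ = ½[√(1 + 8Fr₁²) − 1] = ½[√123.2 − 1] = 5.05.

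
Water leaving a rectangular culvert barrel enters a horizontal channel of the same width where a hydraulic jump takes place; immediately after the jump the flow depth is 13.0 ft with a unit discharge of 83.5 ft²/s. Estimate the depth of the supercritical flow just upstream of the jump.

y₁ = 2.19 ft

V₂ = q/y₂ = 83.5/13.0 = 6.42 ft/s; Fr₂ = V₂/√(g·y₂) = 0.314.
Applying the sequent-depth relation in reverse, y₁/y₂ = ½[√(1 + 8Fr₂²) − 1] = ½[√1.788 − 1] = 0.169.
y₁ = 0.169 × 13.0 = 2.19 ft.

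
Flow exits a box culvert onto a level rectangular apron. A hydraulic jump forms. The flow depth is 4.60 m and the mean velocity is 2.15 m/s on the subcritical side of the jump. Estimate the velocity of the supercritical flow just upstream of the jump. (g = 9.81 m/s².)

Fr₂ = V₂/√(g·y₂) = 2.15/√(9.81×4.60) = 0.320.
Since the conjugate-depth ratio holds either way, y₁/y₂ = ½[√(1 + 8Fr₂²) − 1] = ½[√1.819 − 1] = 0.174.
y₁ = 0.174 × 4.60 = 0.802 m.
V₁ = q/y₁ = 9.89/0.802 = 12.3 m/s.

V₁ = 12.3 m/s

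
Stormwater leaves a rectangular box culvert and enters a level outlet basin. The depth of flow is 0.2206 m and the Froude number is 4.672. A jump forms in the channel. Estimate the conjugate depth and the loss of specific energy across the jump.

y₂ = 1.351 m; ΔE = 1.213 m

Fr₁ = 4.672 (given).
Sequent-depth ratio: y₂/y₁ = ½[√(1 + 8Fr₁²) − 1] = ½[√175.62 − 1] = 6.126.
y₂ = 6.126 × 0.2206 = 1.351 m.
V₁ = Fr₁·√(g·y₁) = 4.672×√(9.81×0.2206) = 6.873 m/s; q = V₁·y₁ = 1.516 m²/s. V₂ = q/y₂ = 1.516/1.351 = 1.122 m/s. E₁ = y₁ + V₁²/2g = 2.628 m; E₂ = y₂ + V₂²/2g = 1.416 m. ΔE = E₁ − E₂ = 1.213 m.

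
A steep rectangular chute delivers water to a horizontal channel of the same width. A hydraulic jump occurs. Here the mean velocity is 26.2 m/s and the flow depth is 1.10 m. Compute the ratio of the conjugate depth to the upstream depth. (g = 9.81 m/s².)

Fr₁ = V₁/√(g·y₁) = 26.2/√(9.81×1.10) = 7.98.
Conjugate-depth relation: y₂/y₁ = ½[√(1 + 8Fr₁²) − 1] = ½[√509.9 − 1] = 10.8.

y₂/y₁ = 10.8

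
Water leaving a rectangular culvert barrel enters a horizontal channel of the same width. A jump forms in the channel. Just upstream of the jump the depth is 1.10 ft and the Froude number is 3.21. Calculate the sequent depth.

Fr₁ = 3.21 (given).
Bélanger equation: y₂/y₁ = ½[√(1 + 8Fr₁²) − 1] = ½[√83.43 − 1] = 4.07.
y₂ = 4.07 × 1.10 = 4.47 ft.

y₂ = 4.47 ft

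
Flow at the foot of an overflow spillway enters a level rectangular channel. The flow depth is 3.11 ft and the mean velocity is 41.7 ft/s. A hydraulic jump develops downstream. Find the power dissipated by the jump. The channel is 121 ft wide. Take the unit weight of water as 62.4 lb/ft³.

P = 21991 hp

Fr₁ = V₁/√(g·y₁) = 41.7/√(32.2×3.11) = 4.17.
Conjugate-depth relation: y₂/y₁ = ½[√(1 + 8Fr₁²) − 1] = ½[√139.9 − 1] = 5.41.
y₂ = 5.41 × 3.11 = 16.8 ft.
Head loss: ΔE = (y₂ − y₁)³/(4y₁y₂) = (16.8 − 3.11)³/(4×3.11×16.8) = 2587/209 = 12.4 ft.
q = V₁·y₁ = 41.7 × 3.11 = 130 ft²/s. Q = q·b = 130 × 121 = 15692 cfs. P = γ·Q·ΔE/550 = 62.4 × 15692 × 12.4 / 550 = 21991 hp.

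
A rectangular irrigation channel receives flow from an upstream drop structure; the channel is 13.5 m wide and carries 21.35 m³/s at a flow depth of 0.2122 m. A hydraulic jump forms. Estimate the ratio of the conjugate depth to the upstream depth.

y₂/y₁ = 6.822

q = Q/b = 21.35/13.5 = 1.581 m²/s; V₁ = q/y₁ = 7.453 m/s. Fr₁ = V₁/√(g·y₁) = 5.165.
Sequent-depth ratio: y₂/y₁ = ½[√(1 + 8Fr₁²) − 1] = ½[√214.46 − 1] = 6.822.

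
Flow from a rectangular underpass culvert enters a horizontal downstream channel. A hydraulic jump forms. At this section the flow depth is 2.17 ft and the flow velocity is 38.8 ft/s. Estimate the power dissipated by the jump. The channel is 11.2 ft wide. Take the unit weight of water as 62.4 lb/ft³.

Fr₁ = V₁/√(g·y₁) = 38.8/√(32.2×2.17) = 4.64.
From the momentum equation for a rectangular channel, y₂/y₁ = ½[√(1 + 8Fr₁²) − 1] = ½[√173.4 − 1] = 6.08.
y₂ = 6.08 × 2.17 = 13.2 ft.
q = V₁·y₁ = 38.8 × 2.17 = 84.2 ft²/s. V₂ = q/y₂ = 84.2/13.2 = 6.38 ft/s. E₁ = y₁ + V₁²/2g = 25.5 ft; E₂ = y₂ + V₂²/2g = 13.8 ft. ΔE = E₁ − E₂ = 11.7 ft.
Q = q·b = 84.2 × 11.2 = 943 cfs. P = γ·Q·ΔE/550 = 62.4 × 943 × 11.7 / 550 = 1253 hp.

P = 1253 hp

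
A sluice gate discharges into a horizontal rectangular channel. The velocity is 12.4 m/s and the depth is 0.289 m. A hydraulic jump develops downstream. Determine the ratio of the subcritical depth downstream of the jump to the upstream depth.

y₂/y₁ = 9.93

Fr₁ = V₁/√(g·y₁) = 12.4/√(9.81×0.289) = 7.36.
Sequent-depth ratio: y₂/y₁ = ½[√(1 + 8Fr₁²) − 1] = ½[√434.9 − 1] = 9.93.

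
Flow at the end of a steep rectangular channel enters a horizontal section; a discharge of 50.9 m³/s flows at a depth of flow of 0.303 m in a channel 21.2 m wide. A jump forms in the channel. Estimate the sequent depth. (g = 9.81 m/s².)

q = Q/b = 50.9/21.2 = 2.40 m²/s; V₁ = q/y₁ = 7.92 m/s. Fr₁ = V₁/√(g·y₁) = 4.60.
Conjugate-depth relation: y₂/y₁ = ½[√(1 + 8Fr₁²) − 1] = ½[√170.0 − 1] = 6.02.
y₂ = 6.02 × 0.303 = 1.82 m.

y₂ = 1.82 m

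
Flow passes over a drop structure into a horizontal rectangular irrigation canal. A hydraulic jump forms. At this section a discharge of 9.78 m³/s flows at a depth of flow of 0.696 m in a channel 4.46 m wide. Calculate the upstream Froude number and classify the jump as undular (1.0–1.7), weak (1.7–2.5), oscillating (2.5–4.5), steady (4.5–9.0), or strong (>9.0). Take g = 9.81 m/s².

Fr₁ = 1.21; undular jump

q = Q/b = 9.78/4.46 = 2.19 m²/s; V₁ = q/y₁ = 3.15 m/s. Fr₁ = V₁/√(g·y₁) = 1.21.
Fr₁ = 1.21 lies in the undular range.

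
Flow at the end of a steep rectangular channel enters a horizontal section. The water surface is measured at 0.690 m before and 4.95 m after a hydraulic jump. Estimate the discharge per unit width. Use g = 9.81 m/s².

For a rectangular channel the momentum equation gives q² = ½·g·y₁·y₂·(y₁ + y₂) = ½×9.81×0.690×4.95×5.64 = 94.5.
q = √94.5 = 9.72 m²/s.

q = 9.72 m²/s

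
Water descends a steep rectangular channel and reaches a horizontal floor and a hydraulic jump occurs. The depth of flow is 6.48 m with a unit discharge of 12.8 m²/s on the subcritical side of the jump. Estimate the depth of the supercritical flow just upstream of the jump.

V₂ = q/y₂ = 12.8/6.48 = 1.98 m/s; Fr₂ = V₂/√(g·y₂) = 0.248.
From the momentum equation (using Fr₂), y₁/y₂ = ½[√(1 + 8Fr₂²) − 1] = ½[√1.491 − 1] = 0.111.
y₁ = 0.111 × 6.48 = 0.716 m.

y₁ = 0.716 m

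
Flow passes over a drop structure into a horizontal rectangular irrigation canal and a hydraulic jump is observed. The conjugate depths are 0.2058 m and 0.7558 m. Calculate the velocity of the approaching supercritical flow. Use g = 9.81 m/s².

V₁ = 4.162 m/s

For a rectangular channel the momentum equation gives q² = ½·g·y₁·y₂·(y₁ + y₂) = ½×9.81×0.2058×0.7558×0.9616 = 0.7336.
q = √0.7336 = 0.8565 m²/s.
V₁ = q/y₁ = 0.8565/0.2058 = 4.162 m/s.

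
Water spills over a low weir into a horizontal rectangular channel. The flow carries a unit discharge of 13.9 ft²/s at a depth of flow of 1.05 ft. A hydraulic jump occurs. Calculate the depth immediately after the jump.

V₁ = q/y₁ = 13.9/1.05 = 13.2 ft/s. Fr₁ = V₁/√(g·y₁) = 13.2/√(32.2×1.05) = 2.28.
By Bélanger, y₂/y₁ = ½[√(1 + 8Fr₁²) − 1] = ½[√42.47 − 1] = 2.76.
y₂ = 2.76 × 1.05 = 2.90 ft.

y₂ = 2.90 ft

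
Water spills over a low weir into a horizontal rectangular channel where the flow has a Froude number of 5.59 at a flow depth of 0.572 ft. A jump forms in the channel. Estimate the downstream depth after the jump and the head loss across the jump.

Fr₁ = 5.59 (given).
Sequent-depth ratio: y₂/y₁ = ½[√(1 + 8Fr₁²) − 1] = ½[√251.0 − 1] = 7.42.
y₂ = 7.42 × 0.572 = 4.24 ft.
Head loss: ΔE = (y₂ − y₁)³/(4y₁y₂) = (4.24 − 0.572)³/(4×0.572×4.24) = 49.6/9.71 = 5.10 ft.

y₂ = 4.24 ft; ΔE = 5.10 ft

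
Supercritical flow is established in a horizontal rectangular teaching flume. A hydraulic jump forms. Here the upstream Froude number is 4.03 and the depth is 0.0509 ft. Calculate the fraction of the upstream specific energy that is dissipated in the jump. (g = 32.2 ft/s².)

ΔE/E₁ = 0.395 (39.5%)

Fr₁ = 4.03 (given).
Bélanger equation: y₂/y₁ = ½[√(1 + 8Fr₁²) − 1] = ½[√130.9 − 1] = 5.22.
y₂ = 5.22 × 0.0509 = 0.266 ft.
E₁ = y₁(1 + Fr₁²/2) = 0.0509×(1 + 4.03²/2) = 0.464 ft. ΔE = (y₂ − y₁)³/(4y₁y₂) = 0.183 ft. ΔE/E₁ = 0.183/0.464 = 0.395.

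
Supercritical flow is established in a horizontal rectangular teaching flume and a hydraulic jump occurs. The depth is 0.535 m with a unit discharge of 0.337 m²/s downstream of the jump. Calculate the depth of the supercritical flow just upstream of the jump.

V₂ = q/y₂ = 0.337/0.535 = 0.630 m/s; Fr₂ = V₂/√(g·y₂) = 0.275.
Applying the sequent-depth relation in reverse, y₁/y₂ = ½[√(1 + 8Fr₂²) − 1] = ½[√1.605 − 1] = 0.133.
y₁ = 0.133 × 0.535 = 0.0714 m.

y₁ = 0.0714 m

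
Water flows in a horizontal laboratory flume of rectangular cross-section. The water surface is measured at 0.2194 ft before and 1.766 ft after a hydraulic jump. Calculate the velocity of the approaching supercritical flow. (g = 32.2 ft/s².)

V₁ = 16.04 ft/s

For a rectangular channel the momentum equation gives q² = ½·g·y₁·y₂·(y₁ + y₂) = ½×32.2×0.2194×1.766×1.985 = 12.39.
q = √12.39 = 3.519 ft²/s.
V₁ = q/y₁ = 3.519/0.2194 = 16.04 ft/s.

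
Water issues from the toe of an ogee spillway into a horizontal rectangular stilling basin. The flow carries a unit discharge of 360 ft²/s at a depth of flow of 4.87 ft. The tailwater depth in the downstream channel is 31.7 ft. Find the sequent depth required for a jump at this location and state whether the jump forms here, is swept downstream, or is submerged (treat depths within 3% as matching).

V₁ = q/y₁ = 360/4.87 = 73.9 ft/s. Fr₁ = V₁/√(g·y₁) = 73.9/√(32.2×4.87) = 5.90.
Conjugate-depth relation: y₂/y₁ = ½[√(1 + 8Fr₁²) − 1] = ½[√279.8 − 1] = 7.86.
y₂ = 7.86 × 4.87 = 38.3 ft.
Tailwater y_tw = 31.7 ft: y_tw < y₂, so the jump is swept downstream.

y₂ = 38.3 ft; the jump is swept downstream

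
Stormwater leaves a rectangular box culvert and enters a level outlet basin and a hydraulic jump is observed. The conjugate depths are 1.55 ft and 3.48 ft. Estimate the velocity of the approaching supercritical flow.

V₁ = 13.5 ft/s

For a rectangular channel the momentum equation gives q² = ½·g·y₁·y₂·(y₁ + y₂) = ½×32.2×1.55×3.48×5.03 = 437.
q = √437 = 20.9 ft²/s.
V₁ = q/y₁ = 20.9/1.55 = 13.5 ft/s.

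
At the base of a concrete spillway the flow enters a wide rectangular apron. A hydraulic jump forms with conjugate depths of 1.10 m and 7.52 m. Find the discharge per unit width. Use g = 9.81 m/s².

q = 18.7 m²/s

For a rectangular channel the momentum equation gives q² = ½·g·y₁·y₂·(y₁ + y₂) = ½×9.81×1.10×7.52×8.62 = 350.
q = √350 = 18.7 m²/s.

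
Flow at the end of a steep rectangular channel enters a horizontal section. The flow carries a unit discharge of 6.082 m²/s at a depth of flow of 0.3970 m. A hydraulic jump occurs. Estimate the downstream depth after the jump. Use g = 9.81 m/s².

V₁ = q/y₁ = 6.082/0.3970 = 15.32 m/s. Fr₁ = V₁/√(g·y₁) = 15.32/√(9.81×0.3970) = 7.763.
By Bélanger, y₂/y₁ = ½[√(1 + 8Fr₁²) − 1] = ½[√483.11 − 1] = 10.49.
y₂ = 10.49 × 0.3970 = 4.164 m.

y₂ = 4.164 m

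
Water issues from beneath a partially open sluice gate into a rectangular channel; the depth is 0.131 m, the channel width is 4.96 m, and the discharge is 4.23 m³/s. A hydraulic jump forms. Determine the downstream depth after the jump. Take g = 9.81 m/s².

q = Q/b = 4.23/4.96 = 0.853 m²/s; V₁ = q/y₁ = 6.51 m/s. Fr₁ = V₁/√(g·y₁) = 5.74.
From the momentum equation for a rectangular channel, y₂/y₁ = ½[√(1 + 8Fr₁²) − 1] = ½[√264.8 − 1] = 7.64.
y₂ = 7.64 × 0.131 = 1.00 m.

y₂ = 1.00 m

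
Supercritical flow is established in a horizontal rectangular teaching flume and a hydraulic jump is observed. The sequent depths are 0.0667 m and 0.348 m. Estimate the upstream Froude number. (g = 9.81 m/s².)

For a rectangular channel the momentum equation gives q² = ½·g·y₁·y₂·(y₁ + y₂) = ½×9.81×0.0667×0.348×0.415 = 0.0472.
q = √0.0472 = 0.217 m²/s.
V₁ = q/y₁ = 3.26 m/s; Fr₁ = V₁/√(g·y₁) = 4.03.

Fr₁ = 4.03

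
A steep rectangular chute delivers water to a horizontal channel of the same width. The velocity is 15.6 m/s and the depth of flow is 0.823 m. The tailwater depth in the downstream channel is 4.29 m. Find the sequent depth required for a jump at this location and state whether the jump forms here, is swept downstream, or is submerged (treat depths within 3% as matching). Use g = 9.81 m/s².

Fr₁ = V₁/√(g·y₁) = 15.6/√(9.81×0.823) = 5.49.
Sequent-depth ratio: y₂/y₁ = ½[√(1 + 8Fr₁²) − 1] = ½[√242.1 − 1] = 7.28.
y₂ = 7.28 × 0.823 = 5.99 m.
Tailwater y_tw = 4.29 m: y_tw < y₂, so the jump is swept downstream.

y₂ = 5.99 m; the jump is swept downstream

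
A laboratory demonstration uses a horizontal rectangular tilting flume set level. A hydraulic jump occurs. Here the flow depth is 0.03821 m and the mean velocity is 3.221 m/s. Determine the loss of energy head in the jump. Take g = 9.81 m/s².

Fr₁ = V₁/√(g·y₁) = 3.221/√(9.81×0.03821) = 5.261.
By Bélanger, y₂/y₁ = ½[√(1 + 8Fr₁²) − 1] = ½[√222.42 − 1] = 6.957.
y₂ = 6.957 × 0.03821 = 0.2658 m.
Head loss: ΔE = (y₂ − y₁)³/(4y₁y₂) = (0.2658 − 0.03821)³/(4×0.03821×0.2658) = 0.01179/0.04063 = 0.2902 m.

ΔE = 0.2902 m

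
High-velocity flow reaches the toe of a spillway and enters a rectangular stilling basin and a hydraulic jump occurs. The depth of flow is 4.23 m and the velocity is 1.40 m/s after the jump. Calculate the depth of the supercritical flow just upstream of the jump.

y₁ = 0.368 m

Fr₂ = V₂/√(g·y₂) = 1.40/√(9.81×4.23) = 0.217.
The Bélanger relation is symmetric: y₁/y₂ = ½[√(1 + 8Fr₂²) − 1] = ½[√1.378 − 1] = 0.0869.
y₁ = 0.0869 × 4.23 = 0.368 m.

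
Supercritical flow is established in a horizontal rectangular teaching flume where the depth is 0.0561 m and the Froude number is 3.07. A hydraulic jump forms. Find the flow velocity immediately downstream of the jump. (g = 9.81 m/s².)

Fr₁ = 3.07 (given).
From the momentum equation for a rectangular channel, y₂/y₁ = ½[√(1 + 8Fr₁²) − 1] = ½[√76.40 − 1] = 3.87.
y₂ = 3.87 × 0.0561 = 0.217 m.
V₁ = Fr₁·√(g·y₁) = 3.07×√(9.81×0.0561) = 2.28 m/s; q = V₁·y₁ = 0.128 m²/s.
V₂ = q/y₂ = 0.128/0.217 = 0.588 m/s.

V₂ = 0.588 m/s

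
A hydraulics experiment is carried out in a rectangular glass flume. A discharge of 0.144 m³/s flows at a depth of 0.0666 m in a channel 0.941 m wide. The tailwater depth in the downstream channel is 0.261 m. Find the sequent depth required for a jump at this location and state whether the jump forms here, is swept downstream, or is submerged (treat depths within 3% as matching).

y₂ = 0.237 m; the jump is submerged

q = Q/b = 0.144/0.941 = 0.153 m²/s; V₁ = q/y₁ = 2.30 m/s. Fr₁ = V₁/√(g·y₁) = 2.84.
Conjugate-depth relation: y₂/y₁ = ½[√(1 + 8Fr₁²) − 1] = ½[√65.65 − 1] = 3.55.
y₂ = 3.55 × 0.0666 = 0.237 m.
Tailwater y_tw = 0.261 m: y_tw > y₂, so the jump is submerged.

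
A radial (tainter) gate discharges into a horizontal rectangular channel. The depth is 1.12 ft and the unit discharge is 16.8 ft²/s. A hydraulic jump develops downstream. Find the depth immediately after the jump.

y₂ = 3.44 ft

V₁ = q/y₁ = 16.8/1.12 = 15.0 ft/s. Fr₁ = V₁/√(g·y₁) = 15.0/√(32.2×1.12) = 2.50.
From the momentum equation for a rectangular channel, y₂/y₁ = ½[√(1 + 8Fr₁²) − 1] = ½[√50.91 − 1] = 3.07.
y₂ = 3.07 × 1.12 = 3.44 ft.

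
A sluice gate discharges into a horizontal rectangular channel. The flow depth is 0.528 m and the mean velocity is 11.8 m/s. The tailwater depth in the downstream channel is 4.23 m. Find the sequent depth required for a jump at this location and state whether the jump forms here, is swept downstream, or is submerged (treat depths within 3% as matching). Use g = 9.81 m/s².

y₂ = 3.62 m; the jump is submerged

Fr₁ = V₁/√(g·y₁) = 11.8/√(9.81×0.528) = 5.18.
Conjugate-depth relation: y₂/y₁ = ½[√(1 + 8Fr₁²) − 1] = ½[√216.1 − 1] = 6.85.
y₂ = 6.85 × 0.528 = 3.62 m.
Tailwater y_tw = 4.23 m: y_tw > y₂, so the jump is submerged.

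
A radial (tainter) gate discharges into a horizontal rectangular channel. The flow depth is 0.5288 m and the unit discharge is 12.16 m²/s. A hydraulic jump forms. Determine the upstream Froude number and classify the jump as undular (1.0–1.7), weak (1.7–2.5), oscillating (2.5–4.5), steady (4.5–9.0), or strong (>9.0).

Fr₁ = 10.10; strong jump

V₁ = q/y₁ = 12.16/0.5288 = 23.00 m/s. Fr₁ = V₁/√(g·y₁) = 23.00/√(9.81×0.5288) = 10.10.
Fr₁ = 10.10 lies in the strong range.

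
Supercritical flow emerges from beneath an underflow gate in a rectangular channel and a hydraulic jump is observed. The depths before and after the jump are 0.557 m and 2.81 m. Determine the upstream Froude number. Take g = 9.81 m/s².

Fr₁ = 3.90

For a rectangular channel the momentum equation gives q² = ½·g·y₁·y₂·(y₁ + y₂) = ½×9.81×0.557×2.81×3.37 = 25.8.
q = √25.8 = 5.08 m²/s.
V₁ = q/y₁ = 9.13 m/s; Fr₁ = V₁/√(g·y₁) = 3.90.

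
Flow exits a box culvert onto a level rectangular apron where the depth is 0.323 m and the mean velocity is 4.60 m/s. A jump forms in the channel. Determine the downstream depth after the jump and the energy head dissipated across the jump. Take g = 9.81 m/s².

Fr₁ = V₁/√(g·y₁) = 4.60/√(9.81×0.323) = 2.58.
Sequent-depth ratio: y₂/y₁ = ½[√(1 + 8Fr₁²) − 1] = ½[√54.42 − 1] = 3.19.
y₂ = 3.19 × 0.323 = 1.03 m.
q = V₁·y₁ = 4.60 × 0.323 = 1.49 m²/s. V₂ = q/y₂ = 1.49/1.03 = 1.44 m/s. E₁ = y₁ + V₁²/2g = 1.40 m; E₂ = y₂ + V₂²/2g = 1.14 m. ΔE = E₁ − E₂ = 0.265 m.

y₂ = 1.03 m; ΔE = 0.265 m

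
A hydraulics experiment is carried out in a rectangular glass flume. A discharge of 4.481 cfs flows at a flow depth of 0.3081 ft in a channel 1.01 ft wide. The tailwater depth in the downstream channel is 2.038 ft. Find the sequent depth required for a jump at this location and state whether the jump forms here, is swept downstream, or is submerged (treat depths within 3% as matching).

y₂ = 1.844 ft; the jump is submerged

q = Q/b = 4.481/1.01 = 4.437 ft²/s; V₁ = q/y₁ = 14.40 ft/s. Fr₁ = V₁/√(g·y₁) = 4.572.
Sequent-depth ratio: y₂/y₁ = ½[√(1 + 8Fr₁²) − 1] = ½[√168.21 − 1] = 5.985.
y₂ = 5.985 × 0.3081 = 1.844 ft.
Tailwater y_tw = 2.038 ft: y_tw > y₂, so the jump is submerged.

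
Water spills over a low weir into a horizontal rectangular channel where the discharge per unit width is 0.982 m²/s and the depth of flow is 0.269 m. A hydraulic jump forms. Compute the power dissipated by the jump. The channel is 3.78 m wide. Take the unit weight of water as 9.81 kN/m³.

P = 4.56 kW

V₁ = q/y₁ = 0.982/0.269 = 3.65 m/s. Fr₁ = V₁/√(g·y₁) = 3.65/√(9.81×0.269) = 2.25.
By Bélanger, y₂/y₁ = ½[√(1 + 8Fr₁²) − 1] = ½[√41.40 − 1] = 2.72.
y₂ = 2.72 × 0.269 = 0.731 m.
V₂ = q/y₂ = 0.982/0.731 = 1.34 m/s. E₁ = y₁ + V₁²/2g = 0.948 m; E₂ = y₂ + V₂²/2g = 0.823 m. ΔE = E₁ − E₂ = 0.125 m.
Q = q·b = 0.982 × 3.78 = 3.71 m³/s. P = γ·Q·ΔE = 9.81 × 3.71 × 0.125 = 4.56 kW.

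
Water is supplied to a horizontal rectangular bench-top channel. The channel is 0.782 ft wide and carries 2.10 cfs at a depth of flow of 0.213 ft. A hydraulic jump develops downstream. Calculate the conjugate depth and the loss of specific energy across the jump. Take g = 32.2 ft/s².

q = Q/b = 2.10/0.782 = 2.69 ft²/s; V₁ = q/y₁ = 12.6 ft/s. Fr₁ = V₁/√(g·y₁) = 4.81.
Conjugate-depth relation: y₂/y₁ = ½[√(1 + 8Fr₁²) − 1] = ½[√186.4 − 1] = 6.33.
y₂ = 6.33 × 0.213 = 1.35 ft.
V₂ = q/y₂ = 2.69/1.35 = 1.99 ft/s. E₁ = y₁ + V₁²/2g = 2.68 ft; E₂ = y₂ + V₂²/2g = 1.41 ft. ΔE = E₁ − E₂ = 1.27 ft.

y₂ = 1.35 ft; ΔE = 1.27 ft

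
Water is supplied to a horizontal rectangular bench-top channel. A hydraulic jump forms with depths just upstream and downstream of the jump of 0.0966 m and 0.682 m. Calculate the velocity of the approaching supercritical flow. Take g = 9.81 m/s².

V₁ = 5.19 m/s

For a rectangular channel the momentum equation gives q² = ½·g·y₁·y₂·(y₁ + y₂) = ½×9.81×0.0966×0.682×0.779 = 0.252.
q = √0.252 = 0.502 m²/s.
V₁ = q/y₁ = 0.502/0.0966 = 5.19 m/s.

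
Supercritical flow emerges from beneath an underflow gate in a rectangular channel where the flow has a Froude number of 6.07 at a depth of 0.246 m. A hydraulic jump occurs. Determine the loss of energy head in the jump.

Fr₁ = 6.07 (given).
By Bélanger, y₂/y₁ = ½[√(1 + 8Fr₁²) − 1] = ½[√295.8 − 1] = 8.10.
y₂ = 8.10 × 0.246 = 1.99 m.
Head loss: ΔE = (y₂ − y₁)³/(4y₁y₂) = (1.99 − 0.246)³/(4×0.246×1.99) = 5.33/1.96 = 2.72 m.

ΔE = 2.72 m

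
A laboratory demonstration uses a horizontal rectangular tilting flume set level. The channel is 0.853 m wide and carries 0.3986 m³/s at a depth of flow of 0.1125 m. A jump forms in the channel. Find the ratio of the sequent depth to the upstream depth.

q = Q/b = 0.3986/0.853 = 0.4673 m²/s; V₁ = q/y₁ = 4.154 m/s. Fr₁ = V₁/√(g·y₁) = 3.954.
Bélanger equation: y₂/y₁ = ½[√(1 + 8Fr₁²) − 1] = ½[√126.07 − 1] = 5.114.

y₂/y₁ = 5.114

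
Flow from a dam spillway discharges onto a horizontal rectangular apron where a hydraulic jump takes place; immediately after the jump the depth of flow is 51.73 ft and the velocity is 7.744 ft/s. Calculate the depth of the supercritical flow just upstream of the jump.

y₁ = 3.489 ft

Fr₂ = V₂/√(g·y₂) = 7.744/√(32.2×51.73) = 0.1897.
Applying the sequent-depth relation in reverse, y₁/y₂ = ½[√(1 + 8Fr₂²) − 1] = ½[√1.2880 − 1] = 0.06745.
y₁ = 0.06745 × 51.73 = 3.489 ft.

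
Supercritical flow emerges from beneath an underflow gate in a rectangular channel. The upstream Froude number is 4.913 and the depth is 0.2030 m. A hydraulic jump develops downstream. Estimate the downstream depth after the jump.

Fr₁ = 4.913 (given).
From the momentum equation for a rectangular channel, y₂/y₁ = ½[√(1 + 8Fr₁²) − 1] = ½[√194.10 − 1] = 6.466.
y₂ = 6.466 × 0.2030 = 1.313 m.

y₂ = 1.313 m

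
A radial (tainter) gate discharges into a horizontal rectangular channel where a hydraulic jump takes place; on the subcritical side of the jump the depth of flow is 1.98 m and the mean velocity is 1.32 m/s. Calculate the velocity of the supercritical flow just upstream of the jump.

V₁ = 8.50 m/s

Fr₂ = V₂/√(g·y₂) = 1.32/√(9.81×1.98) = 0.300.
From the momentum equation (using Fr₂), y₁/y₂ = ½[√(1 + 8Fr₂²) − 1] = ½[√1.718 − 1] = 0.155.
y₁ = 0.155 × 1.98 = 0.307 m.
V₁ = q/y₁ = 2.61/0.307 = 8.50 m/s.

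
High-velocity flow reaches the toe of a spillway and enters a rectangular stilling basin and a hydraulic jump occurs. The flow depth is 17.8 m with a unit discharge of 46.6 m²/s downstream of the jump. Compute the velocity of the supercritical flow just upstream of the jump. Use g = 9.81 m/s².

V₁ = 35.8 m/s

V₂ = q/y₂ = 46.6/17.8 = 2.62 m/s; Fr₂ = V₂/√(g·y₂) = 0.198.
The Bélanger relation is symmetric: y₁/y₂ = ½[√(1 + 8Fr₂²) − 1] = ½[√1.314 − 1] = 0.0731.
y₁ = 0.0731 × 17.8 = 1.30 m.
V₁ = q/y₁ = 46.6/1.30 = 35.8 m/s.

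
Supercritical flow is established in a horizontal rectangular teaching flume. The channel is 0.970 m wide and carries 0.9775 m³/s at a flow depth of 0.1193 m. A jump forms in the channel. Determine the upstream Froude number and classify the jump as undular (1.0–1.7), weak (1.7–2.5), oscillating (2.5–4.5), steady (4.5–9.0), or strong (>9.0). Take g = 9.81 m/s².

Fr₁ = 7.808; steady jump

q = Q/b = 0.9775/0.970 = 1.008 m²/s; V₁ = q/y₁ = 8.447 m/s. Fr₁ = V₁/√(g·y₁) = 7.808.
Fr₁ = 7.808 lies in the steady range.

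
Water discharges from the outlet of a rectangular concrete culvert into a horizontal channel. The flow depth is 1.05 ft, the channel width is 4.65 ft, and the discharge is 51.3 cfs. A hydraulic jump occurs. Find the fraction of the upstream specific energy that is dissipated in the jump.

ΔE/E₁ = 0.0607 (6.07%)

q = Q/b = 51.3/4.65 = 11.0 ft²/s; V₁ = q/y₁ = 10.5 ft/s. Fr₁ = V₁/√(g·y₁) = 1.81.
By Bélanger, y₂/y₁ = ½[√(1 + 8Fr₁²) − 1] = ½[√27.12 − 1] = 2.10.
y₂ = 2.10 × 1.05 = 2.21 ft.
E₁ = y₁ + V₁²/2g = 2.76 ft. ΔE = (y₂ − y₁)³/(4y₁y₂) = 0.168 ft. ΔE/E₁ = 0.168/2.76 = 0.0607.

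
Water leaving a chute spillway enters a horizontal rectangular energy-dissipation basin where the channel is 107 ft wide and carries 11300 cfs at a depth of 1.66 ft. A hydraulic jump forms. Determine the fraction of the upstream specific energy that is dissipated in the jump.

q = Q/b = 11300/107 = 106 ft²/s; V₁ = q/y₁ = 63.6 ft/s. Fr₁ = V₁/√(g·y₁) = 8.70.
Sequent-depth ratio: y₂/y₁ = ½[√(1 + 8Fr₁²) − 1] = ½[√606.8 − 1] = 11.8.
y₂ = 11.8 × 1.66 = 19.6 ft.
E₁ = y₁ + V₁²/2g = 64.5 ft. ΔE = (y₂ − y₁)³/(4y₁y₂) = 44.4 ft. ΔE/E₁ = 44.4/64.5 = 0.689.

ΔE/E₁ = 0.689 (68.9%)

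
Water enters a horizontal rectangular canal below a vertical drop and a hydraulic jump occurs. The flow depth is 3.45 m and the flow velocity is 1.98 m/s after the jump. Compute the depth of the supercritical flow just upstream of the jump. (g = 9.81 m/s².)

Fr₂ = V₂/√(g·y₂) = 1.98/√(9.81×3.45) = 0.340.
From the momentum equation (using Fr₂), y₁/y₂ = ½[√(1 + 8Fr₂²) − 1] = ½[√1.927 − 1] = 0.194.
y₁ = 0.194 × 3.45 = 0.669 m.

y₁ = 0.669 m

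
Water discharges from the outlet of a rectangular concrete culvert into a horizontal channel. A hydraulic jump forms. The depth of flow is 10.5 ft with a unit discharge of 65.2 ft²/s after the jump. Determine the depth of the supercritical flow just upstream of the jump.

V₂ = q/y₂ = 65.2/10.5 = 6.21 ft/s; Fr₂ = V₂/√(g·y₂) = 0.338.
Since the conjugate-depth ratio holds either way, y₁/y₂ = ½[√(1 + 8Fr₂²) − 1] = ½[√1.912 − 1] = 0.191.
y₁ = 0.191 × 10.5 = 2.01 ft.

y₁ = 2.01 ft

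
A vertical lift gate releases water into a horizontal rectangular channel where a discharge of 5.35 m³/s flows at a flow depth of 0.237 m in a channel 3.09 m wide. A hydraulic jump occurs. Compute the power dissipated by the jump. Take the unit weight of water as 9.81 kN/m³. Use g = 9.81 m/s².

q = Q/b = 5.35/3.09 = 1.73 m²/s; V₁ = q/y₁ = 7.31 m/s. Fr₁ = V₁/√(g·y₁) = 4.79.
Conjugate-depth relation: y₂/y₁ = ½[√(1 + 8Fr₁²) − 1] = ½[√184.6 − 1] = 6.29.
y₂ = 6.29 × 0.237 = 1.49 m.
V₂ = q/y₂ = 1.73/1.49 = 1.16 m/s. E₁ = y₁ + V₁²/2g = 2.96 m; E₂ = y₂ + V₂²/2g = 1.56 m. ΔE = E₁ − E₂ = 1.40 m.
P = γ·Q·ΔE = 9.81 × 5.35 × 1.40 = 73.3 kW.

P = 73.3 kW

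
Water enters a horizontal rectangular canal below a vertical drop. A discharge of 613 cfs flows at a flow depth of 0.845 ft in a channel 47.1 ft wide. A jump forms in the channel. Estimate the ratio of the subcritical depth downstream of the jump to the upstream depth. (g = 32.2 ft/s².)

q = Q/b = 613/47.1 = 13.0 ft²/s; V₁ = q/y₁ = 15.4 ft/s. Fr₁ = V₁/√(g·y₁) = 2.95.
Bélanger equation: y₂/y₁ = ½[√(1 + 8Fr₁²) − 1] = ½[√70.75 − 1] = 3.71.

y₂/y₁ = 3.71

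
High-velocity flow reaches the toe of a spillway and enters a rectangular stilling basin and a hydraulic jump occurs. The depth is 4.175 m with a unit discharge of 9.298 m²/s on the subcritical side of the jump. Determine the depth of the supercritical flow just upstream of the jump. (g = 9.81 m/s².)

y₁ = 0.8415 m

V₂ = q/y₂ = 9.298/4.175 = 2.227 m/s; Fr₂ = V₂/√(g·y₂) = 0.3480.
The Bélanger relation is symmetric: y₁/y₂ = ½[√(1 + 8Fr₂²) − 1] = ½[√1.9688 − 1] = 0.2016.
y₁ = 0.2016 × 4.175 = 0.8415 m.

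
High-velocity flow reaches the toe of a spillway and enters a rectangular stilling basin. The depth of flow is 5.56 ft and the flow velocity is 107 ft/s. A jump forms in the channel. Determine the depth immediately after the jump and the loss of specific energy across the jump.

Fr₁ = V₁/√(g·y₁) = 107/√(32.2×5.56) = 8.00.
By Bélanger, y₂/y₁ = ½[√(1 + 8Fr₁²) − 1] = ½[√512.6 − 1] = 10.8.
y₂ = 10.8 × 5.56 = 60.2 ft.
Head loss: ΔE = (y₂ − y₁)³/(4y₁y₂) = (60.2 − 5.56)³/(4×5.56×60.2) = 162779/1338 = 122 ft.

y₂ = 60.2 ft; ΔE = 122 ft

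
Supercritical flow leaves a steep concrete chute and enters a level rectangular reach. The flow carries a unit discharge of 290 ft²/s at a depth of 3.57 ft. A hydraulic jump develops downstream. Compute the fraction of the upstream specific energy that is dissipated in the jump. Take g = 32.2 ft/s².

V₁ = q/y₁ = 290/3.57 = 81.2 ft/s. Fr₁ = V₁/√(g·y₁) = 81.2/√(32.2×3.57) = 7.58.
By Bélanger, y₂/y₁ = ½[√(1 + 8Fr₁²) − 1] = ½[√460.2 − 1] = 10.2.
y₂ = 10.2 × 3.57 = 36.5 ft.
E₁ = y₁ + V₁²/2g = 106 ft. ΔE = (y₂ − y₁)³/(4y₁y₂) = 68.5 ft. ΔE/E₁ = 68.5/106 = 0.646.

ΔE/E₁ = 0.646 (64.6%)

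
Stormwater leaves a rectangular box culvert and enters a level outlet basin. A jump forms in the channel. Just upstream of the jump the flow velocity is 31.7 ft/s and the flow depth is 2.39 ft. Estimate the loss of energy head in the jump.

ΔE = 6.19 ft

Fr₁ = V₁/√(g·y₁) = 31.7/√(32.2×2.39) = 3.61.
From the momentum equation for a rectangular channel, y₂/y₁ = ½[√(1 + 8Fr₁²) − 1] = ½[√105.5 − 1] = 4.63.
y₂ = 4.63 × 2.39 = 11.1 ft.
q = V₁·y₁ = 31.7 × 2.39 = 75.8 ft²/s. V₂ = q/y₂ = 75.8/11.1 = 6.84 ft/s. E₁ = y₁ + V₁²/2g = 18.0 ft; E₂ = y₂ + V₂²/2g = 11.8 ft. ΔE = E₁ − E₂ = 6.19 ft.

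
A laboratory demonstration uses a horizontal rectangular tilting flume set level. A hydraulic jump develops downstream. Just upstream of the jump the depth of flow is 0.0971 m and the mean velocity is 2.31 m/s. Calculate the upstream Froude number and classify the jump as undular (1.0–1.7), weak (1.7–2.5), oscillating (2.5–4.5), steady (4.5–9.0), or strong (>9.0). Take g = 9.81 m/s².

Fr₁ = 2.37; weak jump

Fr₁ = V₁/√(g·y₁) = 2.31/√(9.81×0.0971) = 2.37.
Fr₁ = 2.37 lies in the weak range.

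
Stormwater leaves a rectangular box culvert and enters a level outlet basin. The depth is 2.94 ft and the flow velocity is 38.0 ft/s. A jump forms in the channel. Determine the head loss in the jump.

ΔE = 9.65 ft

Fr₁ = V₁/√(g·y₁) = 38.0/√(32.2×2.94) = 3.91.
Bélanger equation: y₂/y₁ = ½[√(1 + 8Fr₁²) − 1] = ½[√123.0 − 1] = 5.05.
y₂ = 5.05 × 2.94 = 14.8 ft.
Head loss: ΔE = (y₂ − y₁)³/(4y₁y₂) = (14.8 − 2.94)³/(4×2.94×14.8) = 1683/174 = 9.65 ft.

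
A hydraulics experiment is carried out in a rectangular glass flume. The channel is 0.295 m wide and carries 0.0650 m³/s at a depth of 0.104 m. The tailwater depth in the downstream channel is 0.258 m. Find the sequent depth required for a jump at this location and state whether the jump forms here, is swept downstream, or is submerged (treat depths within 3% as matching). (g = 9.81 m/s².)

y₂ = 0.261 m; the jump forms here

q = Q/b = 0.0650/0.295 = 0.220 m²/s; V₁ = q/y₁ = 2.12 m/s. Fr₁ = V₁/√(g·y₁) = 2.10.
Sequent-depth ratio: y₂/y₁ = ½[√(1 + 8Fr₁²) − 1] = ½[√36.20 − 1] = 2.51.
y₂ = 2.51 × 0.104 = 0.261 m.
Tailwater y_tw = 0.258 m: y_tw ≈ y₂, so the jump forms here.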